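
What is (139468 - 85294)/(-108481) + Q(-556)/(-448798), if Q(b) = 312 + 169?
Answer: -24365362213/48686055838 ≈ -0.50046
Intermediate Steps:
Q(b) = 481
(139468 - 85294)/(-108481) + Q(-556)/(-448798) = (139468 - 85294)/(-108481) + 481/(-448798) = 54174*(-1/108481) + 481*(-1/448798) = -54174/108481 - 481/448798 = -24365362213/48686055838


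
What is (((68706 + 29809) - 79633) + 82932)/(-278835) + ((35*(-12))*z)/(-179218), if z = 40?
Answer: -2260412242/8328708505 ≈ -0.27140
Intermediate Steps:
(((68706 + 29809) - 79633) + 82932)/(-278835) + ((35*(-12))*z)/(-179218) = (((68706 + 29809) - 79633) + 82932)/(-278835) + ((35*(-12))*40)/(-179218) = ((98515 - 79633) + 82932)*(-1/278835) - 420*40*(-1/179218) = (18882 + 82932)*(-1/278835) - 16800*(-1/179218) = 101814*(-1/278835) + 8400/89609 = -33938/92945 + 8400/89609 = -2260412242/8328708505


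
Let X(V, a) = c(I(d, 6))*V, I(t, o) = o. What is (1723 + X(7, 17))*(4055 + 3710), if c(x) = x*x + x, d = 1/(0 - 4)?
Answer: 15662005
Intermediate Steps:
d = -¼ (d = 1/(-4) = -¼ ≈ -0.25000)
c(x) = x + x² (c(x) = x² + x = x + x²)
X(V, a) = 42*V (X(V, a) = (6*(1 + 6))*V = (6*7)*V = 42*V)
(1723 + X(7, 17))*(4055 + 3710) = (1723 + 42*7)*(4055 + 3710) = (1723 + 294)*7765 = 2017*7765 = 15662005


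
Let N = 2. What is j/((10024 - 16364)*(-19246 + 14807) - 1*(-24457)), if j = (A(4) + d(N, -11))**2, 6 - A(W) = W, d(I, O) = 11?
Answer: 169/28167717 ≈ 5.9998e-6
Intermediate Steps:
A(W) = 6 - W
j = 169 (j = ((6 - 1*4) + 11)**2 = ((6 - 4) + 11)**2 = (2 + 11)**2 = 13**2 = 169)
j/((10024 - 16364)*(-19246 + 14807) - 1*(-24457)) = 169/((10024 - 16364)*(-19246 + 14807) - 1*(-24457)) = 169/(-6340*(-4439) + 24457) = 169/(28143260 + 24457) = 169/28167717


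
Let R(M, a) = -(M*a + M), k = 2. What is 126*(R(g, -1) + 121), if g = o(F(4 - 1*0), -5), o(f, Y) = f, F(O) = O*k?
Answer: 15246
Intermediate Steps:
F(O) = 2*O (F(O) = O*2 = 2*O)
g = 8 (g = 2*(4 - 1*0) = 2*(4 + 0) = 2*4 = 8)
R(M, a) = -M - M*a (R(M, a) = -(M + M*a) = -M - M*a)
126*(R(g, -1) + 121) = 126*(-1*8*(1 - 1) + 121) = 126*(-1*8*0 + 121) = 126*(0 + 121) = 126*121 = 15246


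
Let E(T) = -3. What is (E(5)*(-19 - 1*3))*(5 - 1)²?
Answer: 1056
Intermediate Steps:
(E(5)*(-19 - 1*3))*(5 - 1)² = (-3*(-19 - 1*3))*(5 - 1)² = -3*(-19 - 3)*4² = -3*(-22)*16 = 66*16 = 1056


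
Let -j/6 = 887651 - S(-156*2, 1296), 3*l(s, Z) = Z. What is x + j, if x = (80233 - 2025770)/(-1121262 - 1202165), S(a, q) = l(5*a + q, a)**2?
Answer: -12223570735733/2323427 ≈ -5.2610e+6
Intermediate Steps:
l(s, Z) = Z/3
S(a, q) = a**2/9 (S(a, q) = (a/3)**2 = a**2/9)
j = -5261010 (j = -6*(887651 - (-156*2)**2/9) = -6*(887651 - (-312)**2/9) = -6*(887651 - 97344/9) = -6*(887651 - 1*10816) = -6*(887651 - 10816) = -6*876835 = -5261010)
x = 1945537/2323427 (x = -1945537/(-2323427) = -1945537*(-1/2323427) = 1945537/2323427 ≈ 0.83736)
x + j = 1945537/2323427 - 5261010 = -12223570735733/2323427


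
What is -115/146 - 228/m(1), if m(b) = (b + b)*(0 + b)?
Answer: -16759/146 ≈ -114.79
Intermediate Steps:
m(b) = 2*b**2 (m(b) = (2*b)*b = 2*b**2)
-115/146 - 228/m(1) = -115/146 - 228/(2*1**2) = -115*1/146 - 228/(2*1) = -115/146 - 228/2 = -115/146 - 228*1/2 = -115/146 - 114 = -16759/146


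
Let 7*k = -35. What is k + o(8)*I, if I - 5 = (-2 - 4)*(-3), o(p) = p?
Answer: 179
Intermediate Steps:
k = -5 (k = (⅐)*(-35) = -5)
I = 23 (I = 5 + (-2 - 4)*(-3) = 5 - 6*(-3) = 5 + 18 = 23)
k + o(8)*I = -5 + 8*23 = -5 + 184 = 179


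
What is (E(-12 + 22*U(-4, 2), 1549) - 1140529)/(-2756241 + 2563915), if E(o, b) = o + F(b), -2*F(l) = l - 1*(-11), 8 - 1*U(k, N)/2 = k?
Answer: 1140793/192326 ≈ 5.9316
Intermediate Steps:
U(k, N) = 16 - 2*k
F(l) = -11/2 - l/2 (F(l) = -(l - 1*(-11))/2 = -(l + 11)/2 = -(11 + l)/2 = -11/2 - l/2)
E(o, b) = -11/2 + o - b/2 (E(o, b) = o + (-11/2 - b/2) = -11/2 + o - b/2)
(E(-12 + 22*U(-4, 2), 1549) - 1140529)/(-2756241 + 2563915) = ((-11/2 + (-12 + 22*(16 - 2*(-4))) - ½*1549) - 1140529)/(-2756241 + 2563915) = ((-11/2 + (-12 + 22*(16 + 8)) - 1549/2) - 1140529)/(-192326) = ((-11/2 + (-12 + 22*24) - 1549/2) - 1140529)*(-1/192326) = ((-11/2 + (-12 + 528) - 1549/2) - 1140529)*(-1/192326) = ((-11/2 + 516 - 1549/2) - 1140529)*(-1/192326) = (-264 - 1140529)*(-1/192326) = -1140793*(-1/192326) = 1140793/192326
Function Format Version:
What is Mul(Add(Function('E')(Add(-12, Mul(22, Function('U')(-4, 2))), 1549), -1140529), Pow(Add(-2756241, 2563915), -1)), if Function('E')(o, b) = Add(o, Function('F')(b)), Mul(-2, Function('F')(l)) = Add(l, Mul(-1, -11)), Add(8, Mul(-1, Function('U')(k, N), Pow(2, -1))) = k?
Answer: Rational(1140793, 192326) ≈ 5.9316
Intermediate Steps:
Function('U')(k, N) = Add(16, Mul(-2, k))
Function('F')(l) = Add(Rational(-11, 2), Mul(Rational(-1, 2), l)) (Function('F')(l) = Mul(Rational(-1, 2), Add(l, Mul(-1, -11))) = Mul(Rational(-1, 2), Add(l, 11)) = Mul(Rational(-1, 2), Add(11, l)) = Add(Rational(-11, 2), Mul(Rational(-1, 2), l)))
Function('E')(o, b) = Add(Rational(-11, 2), o, Mul(Rational(-1, 2), b)) (Function('E')(o, b) = Add(o, Add(Rational(-11, 2), Mul(Rational(-1, 2), b))) = Add(Rational(-11, 2), o, Mul(Rational(-1, 2), b)))
Mul(Add(Function('E')(Add(-12, Mul(22, Function('U')(-4, 2))), 1549), -1140529), Pow(Add(-2756241, 2563915), -1)) = Mul(Add(Add(Rational(-11, 2), Add(-12, Mul(22, Add(16, Mul(-2, -4)))), Mul(Rational(-1, 2), 1549)), -1140529), Pow(Add(-2756241, 2563915), -1)) = Mul(Add(Add(Rational(-11, 2), Add(-12, Mul(22, Add(16, 8))), Rational(-1549, 2)), -1140529), Pow(-192326, -1)) = Mul(Add(Add(Rational(-11, 2), Add(-12, Mul(22, 24)), Rational(-1549, 2)), -1140529), Rational(-1, 192326)) = Mul(Add(Add(Rational(-11, 2), Add(-12, 528), Rational(-1549, 2)), -1140529), Rational(-1, 192326)) = Mul(Add(Add(Rational(-11, 2), 516, Rational(-1549, 2)), -1140529), Rational(-1, 192326)) = Mul(Add(-264, -1140529), Rational(-1, 192326)) = Mul(-1140793, Rational(-1, 192326)) = Rational(1140793, 192326)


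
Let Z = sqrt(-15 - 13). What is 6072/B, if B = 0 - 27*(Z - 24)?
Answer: 4048/453 + 1012*I*sqrt(7)/1359 ≈ 8.936 + 1.9702*I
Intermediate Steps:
Z = 2*I*sqrt(7) (Z = sqrt(-28) = 2*I*sqrt(7) ≈ 5.2915*I)
B = 648 - 54*I*sqrt(7) (B = 0 - 27*(2*I*sqrt(7) - 24) = 0 - 27*(-24 + 2*I*sqrt(7)) = 0 - (-648 + 54*I*sqrt(7)) = 0 + (648 - 54*I*sqrt(7)) = 648 - 54*I*sqrt(7) ≈ 648.0 - 142.87*I)
6072/B = 6072/(648 - 54*I*sqrt(7))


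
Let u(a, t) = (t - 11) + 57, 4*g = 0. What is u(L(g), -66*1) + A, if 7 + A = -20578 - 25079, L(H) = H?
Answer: -45684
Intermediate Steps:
g = 0 (g = (¼)*0 = 0)
u(a, t) = 46 + t (u(a, t) = (-11 + t) + 57 = 46 + t)
A = -45664 (A = -7 + (-20578 - 25079) = -7 - 45657 = -45664)
u(L(g), -66*1) + A = (46 - 66*1) - 45664 = (46 - 66) - 45664 = -20 - 45664 = -45684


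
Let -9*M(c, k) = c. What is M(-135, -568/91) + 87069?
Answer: 87084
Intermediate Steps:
M(c, k) = -c/9
M(-135, -568/91) + 87069 = -1/9*(-135) + 87069 = 15 + 87069 = 87084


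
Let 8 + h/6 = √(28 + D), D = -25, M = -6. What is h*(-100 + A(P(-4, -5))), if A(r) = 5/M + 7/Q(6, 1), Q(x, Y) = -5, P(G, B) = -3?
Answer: 24536/5 - 3067*√3/5 ≈ 3844.8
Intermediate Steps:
A(r) = -67/30 (A(r) = 5/(-6) + 7/(-5) = 5*(-⅙) + 7*(-⅕) = -⅚ - 7/5 = -67/30)
h = -48 + 6*√3 (h = -48 + 6*√(28 - 25) = -48 + 6*√3 ≈ -37.608)
h*(-100 + A(P(-4, -5))) = (-48 + 6*√3)*(-100 - 67/30) = (-48 + 6*√3)*(-3067/30) = 24536/5 - 3067*√3/5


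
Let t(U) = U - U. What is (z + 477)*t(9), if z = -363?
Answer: 0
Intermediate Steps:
t(U) = 0
(z + 477)*t(9) = (-363 + 477)*0 = 114*0 = 0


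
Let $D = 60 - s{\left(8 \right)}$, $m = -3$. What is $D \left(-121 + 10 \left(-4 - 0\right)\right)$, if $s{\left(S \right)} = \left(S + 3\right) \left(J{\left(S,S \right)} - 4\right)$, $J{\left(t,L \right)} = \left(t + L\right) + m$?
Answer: $6279$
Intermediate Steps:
$J{\left(t,L \right)} = -3 + L + t$ ($J{\left(t,L \right)} = \left(t + L\right) - 3 = \left(L + t\right) - 3 = -3 + L + t$)
$s{\left(S \right)} = \left(-7 + 2 S\right) \left(3 + S\right)$ ($s{\left(S \right)} = \left(S + 3\right) \left(\left(-3 + S + S\right) - 4\right) = \left(3 + S\right) \left(\left(-3 + 2 S\right) - 4\right) = \left(3 + S\right) \left(-7 + 2 S\right) = \left(-7 + 2 S\right) \left(3 + S\right)$)
$D = -39$ ($D = 60 - \left(-21 - 8 + 2 \cdot 8^{2}\right) = 60 - \left(-21 - 8 + 2 \cdot 64\right) = 60 - \left(-21 - 8 + 128\right) = 60 - 99 = -39$)
$D \left(-121 + 10 \left(-4 - 0\right)\right) = - 39 \left(-121 + 10 \left(-4 - 0\right)\right) = - 39 \left(-121 + 10 \left(-4 + 0\right)\right) = - 39 \left(-121 + 10 \left(-4\right)\right) = - 39 \left(-121 - 40\right) = \left(-39\right) \left(-161\right) = 6279$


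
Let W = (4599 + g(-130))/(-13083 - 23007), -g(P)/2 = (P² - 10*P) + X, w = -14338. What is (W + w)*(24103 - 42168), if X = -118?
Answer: 1869463227115/7218 ≈ 2.5900e+8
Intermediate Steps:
g(P) = 236 - 2*P² + 20*P (g(P) = -2*((P² - 10*P) - 118) = -2*(-118 + P² - 10*P) = 236 - 2*P² + 20*P)
W = 6313/7218 (W = (4599 + (236 - 2*(-130)² + 20*(-130)))/(-13083 - 23007) = (4599 + (236 - 2*16900 - 2600))/(-36090) = (4599 + (236 - 33800 - 2600))*(-1/36090) = (4599 - 36164)*(-1/36090) = -31565*(-1/36090) = 6313/7218 ≈ 0.87462)
(W + w)*(24103 - 42168) = (6313/7218 - 14338)*(24103 - 42168) = -103485371/7218*(-18065) = 1869463227115/7218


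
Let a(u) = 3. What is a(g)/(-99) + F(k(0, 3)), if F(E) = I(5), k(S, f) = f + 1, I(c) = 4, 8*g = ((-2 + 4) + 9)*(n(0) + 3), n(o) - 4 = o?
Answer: 131/33 ≈ 3.9697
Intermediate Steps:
n(o) = 4 + o
g = 77/8 (g = (((-2 + 4) + 9)*((4 + 0) + 3))/8 = ((2 + 9)*(4 + 3))/8 = (11*7)/8 = (⅛)*77 = 77/8 ≈ 9.6250)
k(S, f) = 1 + f
F(E) = 4
a(g)/(-99) + F(k(0, 3)) = 3/(-99) + 4 = 3*(-1/99) + 4 = -1/33 + 4 = 131/33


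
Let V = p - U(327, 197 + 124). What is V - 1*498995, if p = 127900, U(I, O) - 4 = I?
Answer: -371426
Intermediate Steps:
U(I, O) = 4 + I
V = 127569 (V = 127900 - (4 + 327) = 127900 - 1*331 = 127900 - 331 = 127569)
V - 1*498995 = 127569 - 1*498995 = 127569 - 498995 = -371426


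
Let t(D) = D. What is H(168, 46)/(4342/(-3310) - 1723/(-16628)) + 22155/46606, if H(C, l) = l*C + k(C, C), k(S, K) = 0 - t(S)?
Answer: -197866634211915/31623429362 ≈ -6257.0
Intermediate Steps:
k(S, K) = -S (k(S, K) = 0 - S = -S)
H(C, l) = -C + C*l (H(C, l) = l*C - C = C*l - C = -C + C*l)
H(168, 46)/(4342/(-3310) - 1723/(-16628)) + 22155/46606 = (168*(-1 + 46))/(4342/(-3310) - 1723/(-16628)) + 22155/46606 = (168*45)/(4342*(-1/3310) - 1723*(-1/16628)) + 22155*(1/46606) = 7560/(-2171/1655 + 1723/16628) + 3165/6658 = 7560/(-33247823/27519340) + 3165/6658 = 7560*(-27519340/33247823) + 3165/6658 = -29720887200/4749689 + 3165/6658 = -197866634211915/31623429362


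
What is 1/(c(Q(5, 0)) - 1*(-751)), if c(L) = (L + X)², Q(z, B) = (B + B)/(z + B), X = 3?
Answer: 1/760 ≈ 0.0013158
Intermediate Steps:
Q(z, B) = 2*B/(B + z) (Q(z, B) = (2*B)/(B + z) = 2*B/(B + z))
c(L) = (3 + L)² (c(L) = (L + 3)² = (3 + L)²)
1/(c(Q(5, 0)) - 1*(-751)) = 1/((3 + 2*0/(0 + 5))² - 1*(-751)) = 1/((3 + 2*0/5)² + 751) = 1/((3 + 2*0*(⅕))² + 751) = 1/((3 + 0)² + 751) = 1/(3² + 751) = 1/(9 + 751) = 1/760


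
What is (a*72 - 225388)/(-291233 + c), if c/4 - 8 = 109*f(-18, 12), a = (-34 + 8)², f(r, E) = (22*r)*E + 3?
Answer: 176716/2361765 ≈ 0.074824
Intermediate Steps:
f(r, E) = 3 + 22*E*r (f(r, E) = 22*E*r + 3 = 3 + 22*E*r)
a = 676 (a = (-26)² = 676)
c = -2070532 (c = 32 + 4*(109*(3 + 22*12*(-18))) = 32 + 4*(109*(3 - 4752)) = 32 + 4*(109*(-4749)) = 32 + 4*(-517641) = 32 - 2070564 = -2070532)
(a*72 - 225388)/(-291233 + c) = (676*72 - 225388)/(-291233 - 2070532) = (48672 - 225388)/(-2361765) = -176716*(-1/2361765) = 176716/2361765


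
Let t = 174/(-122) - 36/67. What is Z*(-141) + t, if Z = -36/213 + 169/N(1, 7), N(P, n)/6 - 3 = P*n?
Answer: -2177967331/5803540 ≈ -375.28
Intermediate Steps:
N(P, n) = 18 + 6*P*n (N(P, n) = 18 + 6*(P*n) = 18 + 6*P*n)
Z = 11279/4260 (Z = -36/213 + 169/(18 + 6*1*7) = -36*1/213 + 169/(18 + 42) = -12/71 + 169/60 = 11279/4260 ≈ 2.6477)
t = -8025/4087 (t = 174*(-1/122) - 36*1/67 = -87/61 - 36/67 = -8025/4087 ≈ -1.9635)
Z*(-141) + t = (11279/4260)*(-141) - 8025/4087 = -530113/1420 - 8025/4087 = -2177967331/5803540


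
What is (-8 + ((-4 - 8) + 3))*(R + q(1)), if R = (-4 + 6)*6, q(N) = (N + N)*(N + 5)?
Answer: -408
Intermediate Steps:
q(N) = 2*N*(5 + N) (q(N) = (2*N)*(5 + N) = 2*N*(5 + N))
R = 12 (R = 2*6 = 12)
(-8 + ((-4 - 8) + 3))*(R + q(1)) = (-8 + ((-4 - 8) + 3))*(12 + 2*1*(5 + 1)) = (-8 + (-12 + 3))*(12 + 2*1*6) = (-8 - 9)*(12 + 12) = -17*24 = -408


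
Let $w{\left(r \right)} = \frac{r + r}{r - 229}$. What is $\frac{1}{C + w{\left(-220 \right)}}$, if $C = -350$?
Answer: $- \frac{449}{156710} \approx -0.0028652$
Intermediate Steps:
$w{\left(r \right)} = \frac{2 r}{-229 + r}$
$\frac{1}{C + w{\left(-220 \right)}} = \frac{1}{-350 + 2 \left(-220\right) \frac{1}{-229 - 220}} = \frac{1}{-350 + 2 \left(-220\right) \frac{1}{-449}} = \frac{1}{-350 + 2 \left(-220\right) \left(- \frac{1}{449}\right)} = \frac{1}{-350 + \frac{440}{449}} = \frac{1}{- \frac{156710}{449}} = - \frac{449}{156710}$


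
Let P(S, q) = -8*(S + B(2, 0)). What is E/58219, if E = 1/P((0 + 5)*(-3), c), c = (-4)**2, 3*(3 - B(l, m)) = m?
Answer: 1/5589024 ≈ 1.7892e-7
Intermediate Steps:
B(l, m) = 3 - m/3
c = 16
P(S, q) = -24 - 8*S (P(S, q) = -8*(S + (3 - 1/3*0)) = -8*(S + (3 + 0)) = -8*(S + 3) = -8*(3 + S) = -24 - 8*S)
E = 1/96 (E = 1/(-24 - 8*(0 + 5)*(-3)) = 1/(-24 - 40*(-3)) = 1/(-24 - 8*(-15)) = 1/(-24 + 120) = 1/96 ≈ 0.010417)
E/58219 = (1/96)/58219 = (1/96)*(1/58219) = 1/5589024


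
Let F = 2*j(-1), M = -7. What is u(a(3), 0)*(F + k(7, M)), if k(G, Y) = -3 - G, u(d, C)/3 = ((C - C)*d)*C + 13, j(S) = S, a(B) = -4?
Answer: -468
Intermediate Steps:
u(d, C) = 39 (u(d, C) = 3*(((C - C)*d)*C + 13) = 3*((0*d)*C + 13) = 3*(0*C + 13) = 3*(0 + 13) = 3*13 = 39)
F = -2 (F = 2*(-1) = -2)
u(a(3), 0)*(F + k(7, M)) = 39*(-2 + (-3 - 1*7)) = 39*(-2 + (-3 - 7)) = 39*(-2 - 10) = 39*(-12) = -468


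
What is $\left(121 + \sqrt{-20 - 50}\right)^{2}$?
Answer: $\left(121 + i \sqrt{70}\right)^{2} \approx 14571.0 + 2024.7 i$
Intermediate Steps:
$\left(121 + \sqrt{-20 - 50}\right)^{2} = \left(121 + \sqrt{-70}\right)^{2} = \left(121 + i \sqrt{70}\right)^{2}$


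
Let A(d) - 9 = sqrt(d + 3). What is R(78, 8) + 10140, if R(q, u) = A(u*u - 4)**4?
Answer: 51288 + 15552*sqrt(7) ≈ 92435.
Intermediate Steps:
A(d) = 9 + sqrt(3 + d) (A(d) = 9 + sqrt(d + 3) = 9 + sqrt(3 + d))
R(q, u) = (9 + sqrt(-1 + u**2))**4 (R(q, u) = (9 + sqrt(3 + (u*u - 4)))**4 = (9 + sqrt(3 + (u**2 - 4)))**4 = (9 + sqrt(3 + (-4 + u**2)))**4 = (9 + sqrt(-1 + u**2))**4)
R(78, 8) + 10140 = (9 + sqrt(-1 + 8**2))**4 + 10140 = (9 + sqrt(-1 + 64))**4 + 10140 = (9 + sqrt(63))**4 + 10140 = (9 + 3*sqrt(7))**4 + 10140 = 10140 + (9 + 3*sqrt(7))**4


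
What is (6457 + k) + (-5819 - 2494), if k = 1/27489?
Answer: -51019583/27489 ≈ -1856.0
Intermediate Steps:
k = 1/27489 ≈ 3.6378e-5
(6457 + k) + (-5819 - 2494) = (6457 + 1/27489) + (-5819 - 2494) = 177496474/27489 - 8313 = -51019583/27489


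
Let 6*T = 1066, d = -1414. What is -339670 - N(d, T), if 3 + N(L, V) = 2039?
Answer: -341706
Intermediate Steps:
T = 533/3 (T = (⅙)*1066 = 533/3 ≈ 177.67)
N(L, V) = 2036 (N(L, V) = -3 + 2039 = 2036)
-339670 - N(d, T) = -339670 - 1*2036 = -339670 - 2036 = -341706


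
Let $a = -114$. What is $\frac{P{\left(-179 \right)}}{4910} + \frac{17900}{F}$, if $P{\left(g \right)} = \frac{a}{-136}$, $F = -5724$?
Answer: $- \frac{1494031433}{477782280} \approx -3.127$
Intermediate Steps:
$P{\left(g \right)} = \frac{57}{68}$ ($P{\left(g \right)} = - \frac{114}{-136} = \left(-114\right) \left(- \frac{1}{136}\right) = \frac{57}{68}$)
$\frac{P{\left(-179 \right)}}{4910} + \frac{17900}{F} = \frac{57}{68 \cdot 4910} + \frac{17900}{-5724} = \frac{57}{68} \cdot \frac{1}{4910} + 17900 \left(- \frac{1}{5724}\right) = \frac{57}{333880} - \frac{4475}{1431} = - \frac{1494031433}{477782280}$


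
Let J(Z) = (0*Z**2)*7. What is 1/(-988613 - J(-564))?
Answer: -1/988613 ≈ -1.0115e-6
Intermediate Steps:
J(Z) = 0 (J(Z) = 0*7 = 0)
1/(-988613 - J(-564)) = 1/(-988613 - 1*0) = 1/(-988613 + 0) = 1/(-988613) = -1/988613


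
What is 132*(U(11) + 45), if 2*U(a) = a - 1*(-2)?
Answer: 6798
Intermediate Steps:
U(a) = 1 + a/2 (U(a) = (a - 1*(-2))/2 = (a + 2)/2 = (2 + a)/2 = 1 + a/2)
132*(U(11) + 45) = 132*((1 + (½)*11) + 45) = 132*((1 + 11/2) + 45) = 132*(13/2 + 45) = 132*(103/2) = 6798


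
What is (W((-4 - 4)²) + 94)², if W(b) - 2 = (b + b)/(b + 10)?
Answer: 13075456/1369 ≈ 9551.1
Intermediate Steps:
W(b) = 2 + 2*b/(10 + b) (W(b) = 2 + (b + b)/(b + 10) = 2 + (2*b)/(10 + b) = 2 + 2*b/(10 + b))
(W((-4 - 4)²) + 94)² = (4*(5 + (-4 - 4)²)/(10 + (-4 - 4)²) + 94)² = (4*(5 + (-8)²)/(10 + (-8)²) + 94)² = (4*(5 + 64)/(10 + 64) + 94)² = (4*69/74 + 94)² = (4*(1/74)*69 + 94)² = (138/37 + 94)² = (3616/37)² = 13075456/1369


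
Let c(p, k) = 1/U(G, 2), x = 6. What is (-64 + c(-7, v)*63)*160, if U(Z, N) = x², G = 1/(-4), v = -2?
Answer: -9960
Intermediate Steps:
G = -¼ ≈ -0.25000
U(Z, N) = 36 (U(Z, N) = 6² = 36)
c(p, k) = 1/36
(-64 + c(-7, v)*63)*160 = (-64 + (1/36)*63)*160 = (-64 + 7/4)*160 = -249/4*160 = -9960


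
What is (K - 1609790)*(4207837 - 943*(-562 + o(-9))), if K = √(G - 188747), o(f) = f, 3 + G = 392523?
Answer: -7640530179100 + 4746290*√203773 ≈ -7.6384e+12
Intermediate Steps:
G = 392520 (G = -3 + 392523 = 392520)
K = √203773 (K = √(392520 - 188747) = √203773 ≈ 451.41)
(K - 1609790)*(4207837 - 943*(-562 + o(-9))) = (√203773 - 1609790)*(4207837 - 943*(-562 - 9)) = (-1609790 + √203773)*(4207837 - 943*(-571)) = (-1609790 + √203773)*(4207837 + 538453) = (-1609790 + √203773)*4746290 = -7640530179100 + 4746290*√203773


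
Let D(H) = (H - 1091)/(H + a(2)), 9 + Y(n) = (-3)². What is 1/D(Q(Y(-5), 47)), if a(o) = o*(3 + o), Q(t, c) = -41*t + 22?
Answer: -32/1069 ≈ -0.029935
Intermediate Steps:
Y(n) = 0 (Y(n) = -9 + (-3)² = -9 + 9 = 0)
Q(t, c) = 22 - 41*t
D(H) = (-1091 + H)/(10 + H) (D(H) = (H - 1091)/(H + 2*(3 + 2)) = (-1091 + H)/(H + 2*5) = (-1091 + H)/(H + 10) = (-1091 + H)/(10 + H))
1/D(Q(Y(-5), 47)) = 1/((-1091 + (22 - 41*0))/(10 + (22 - 41*0))) = 1/((-1091 + (22 + 0))/(10 + (22 + 0))) = 1/((-1091 + 22)/(10 + 22)) = 1/(-1069/32) = -32/1069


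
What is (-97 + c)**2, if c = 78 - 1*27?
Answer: 2116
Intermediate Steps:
c = 51 (c = 78 - 27 = 51)
(-97 + c)**2 = (-97 + 51)**2 = (-46)**2 = 2116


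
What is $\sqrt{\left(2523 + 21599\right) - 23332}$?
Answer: $\sqrt{790} \approx 28.107$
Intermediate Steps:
$\sqrt{\left(2523 + 21599\right) - 23332} = \sqrt{24122 - 23332} = \sqrt{790}$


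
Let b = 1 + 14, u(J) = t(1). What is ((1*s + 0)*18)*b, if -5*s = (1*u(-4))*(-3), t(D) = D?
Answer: 162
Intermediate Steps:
u(J) = 1
s = ⅗ (s = -1*1*(-3)/5 = -(-3)/5 = -⅕*(-3) = ⅗ ≈ 0.60000)
b = 15
((1*s + 0)*18)*b = ((1*(⅗) + 0)*18)*15 = ((⅗ + 0)*18)*15 = ((⅗)*18)*15 = (54/5)*15 = 162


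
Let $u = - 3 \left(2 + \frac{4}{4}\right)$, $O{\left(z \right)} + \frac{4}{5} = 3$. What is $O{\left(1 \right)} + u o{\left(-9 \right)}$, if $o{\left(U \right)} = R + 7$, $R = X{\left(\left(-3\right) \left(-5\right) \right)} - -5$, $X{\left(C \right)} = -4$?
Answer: $- \frac{349}{5} \approx -69.8$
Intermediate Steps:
$O{\left(z \right)} = \frac{11}{5}$ ($O{\left(z \right)} = - \frac{4}{5} + 3 = \frac{11}{5}$)
$u = -9$ ($u = - 3 \left(2 + 4 \cdot \frac{1}{4}\right) = - 3 \left(2 + 1\right) = \left(-3\right) 3 = -9$)
$R = 1$ ($R = -4 - -5 = -4 + 5 = 1$)
$o{\left(U \right)} = 8$ ($o{\left(U \right)} = 1 + 7 = 8$)
$O{\left(1 \right)} + u o{\left(-9 \right)} = \frac{11}{5} - 72 = - \frac{349}{5}$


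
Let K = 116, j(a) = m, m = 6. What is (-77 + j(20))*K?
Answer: -8236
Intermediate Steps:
j(a) = 6
(-77 + j(20))*K = (-77 + 6)*116 = -71*116 = -8236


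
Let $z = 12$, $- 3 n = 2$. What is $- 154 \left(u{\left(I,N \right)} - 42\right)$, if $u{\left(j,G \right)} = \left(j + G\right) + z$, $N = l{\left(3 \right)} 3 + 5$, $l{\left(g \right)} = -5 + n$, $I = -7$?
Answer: $7546$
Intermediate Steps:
$n = - \frac{2}{3}$ ($n = \left(- \frac{1}{3}\right) 2 = - \frac{2}{3} \approx -0.66667$)
$l{\left(g \right)} = - \frac{17}{3}$ ($l{\left(g \right)} = -5 - \frac{2}{3} = - \frac{17}{3}$)
$N = -12$ ($N = \left(- \frac{17}{3}\right) 3 + 5 = -17 + 5 = -12$)
$u{\left(j,G \right)} = 12 + G + j$ ($u{\left(j,G \right)} = \left(j + G\right) + 12 = \left(G + j\right) + 12 = 12 + G + j$)
$- 154 \left(u{\left(I,N \right)} - 42\right) = - 154 \left(\left(12 - 12 - 7\right) - 42\right) = - 154 \left(-7 - 42\right) = \left(-154\right) \left(-49\right) = 7546$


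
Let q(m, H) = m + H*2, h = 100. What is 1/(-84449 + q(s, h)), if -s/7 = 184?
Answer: -1/85537 ≈ -1.1691e-5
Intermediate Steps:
s = -1288 (s = -7*184 = -1288)
q(m, H) = m + 2*H
1/(-84449 + q(s, h)) = 1/(-84449 + (-1288 + 2*100)) = 1/(-84449 + (-1288 + 200)) = 1/(-84449 - 1088) = 1/(-85537) = -1/85537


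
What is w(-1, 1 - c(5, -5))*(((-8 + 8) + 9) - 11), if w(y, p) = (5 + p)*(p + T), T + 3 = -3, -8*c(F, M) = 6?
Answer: 459/8 ≈ 57.375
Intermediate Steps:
c(F, M) = -¾ (c(F, M) = -⅛*6 = -¾)
T = -6 (T = -3 - 3 = -6)
w(y, p) = (-6 + p)*(5 + p) (w(y, p) = (5 + p)*(p - 6) = (5 + p)*(-6 + p) = (-6 + p)*(5 + p))
w(-1, 1 - c(5, -5))*(((-8 + 8) + 9) - 11) = (-30 + (1 - 1*(-¾))² - (1 - 1*(-¾)))*(((-8 + 8) + 9) - 11) = (-30 + (1 + ¾)² - (1 + ¾))*((0 + 9) - 11) = (-30 + (7/4)² - 1*7/4)*(9 - 11) = (-30 + 49/16 - 7/4)*(-2) = -459/16*(-2) = 459/8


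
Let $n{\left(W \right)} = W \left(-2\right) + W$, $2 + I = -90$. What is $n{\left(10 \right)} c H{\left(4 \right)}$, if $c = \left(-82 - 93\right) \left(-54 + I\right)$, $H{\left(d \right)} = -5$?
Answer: $1277500$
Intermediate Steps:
$I = -92$ ($I = -2 - 90 = -92$)
$n{\left(W \right)} = - W$ ($n{\left(W \right)} = - 2 W + W = - W$)
$c = 25550$ ($c = \left(-82 - 93\right) \left(-54 - 92\right) = \left(-175\right) \left(-146\right) = 25550$)
$n{\left(10 \right)} c H{\left(4 \right)} = \left(-1\right) 10 \cdot 25550 \left(-5\right) = \left(-10\right) 25550 \left(-5\right) = \left(-255500\right) \left(-5\right) = 1277500$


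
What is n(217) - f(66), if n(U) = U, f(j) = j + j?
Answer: 85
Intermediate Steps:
f(j) = 2*j
n(217) - f(66) = 217 - 2*66 = 217 - 1*132 = 217 - 132 = 85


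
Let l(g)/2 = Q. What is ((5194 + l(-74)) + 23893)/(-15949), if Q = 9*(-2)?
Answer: -29051/15949 ≈ -1.8215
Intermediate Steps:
Q = -18
l(g) = -36 (l(g) = 2*(-18) = -36)
((5194 + l(-74)) + 23893)/(-15949) = ((5194 - 36) + 23893)/(-15949) = (5158 + 23893)*(-1/15949) = 29051*(-1/15949) = -29051/15949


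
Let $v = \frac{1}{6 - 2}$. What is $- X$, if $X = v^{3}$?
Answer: $- \frac{1}{64} \approx -0.015625$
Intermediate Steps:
$v = \frac{1}{4} \approx 0.25$
$X = \frac{1}{64}$ ($X = \left(\frac{1}{4}\right)^{3} = \frac{1}{64} \approx 0.015625$)
$- X = \left(-1\right) \frac{1}{64} = - \frac{1}{64}$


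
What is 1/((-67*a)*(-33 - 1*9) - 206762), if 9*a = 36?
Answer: -1/195506 ≈ -5.1149e-6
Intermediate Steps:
a = 4 (a = (⅑)*36 = 4)
1/((-67*a)*(-33 - 1*9) - 206762) = 1/((-67*4)*(-33 - 1*9) - 206762) = 1/(-268*(-33 - 9) - 206762) = 1/(-268*(-42) - 206762) = 1/(11256 - 206762) = 1/(-195506) = -1/195506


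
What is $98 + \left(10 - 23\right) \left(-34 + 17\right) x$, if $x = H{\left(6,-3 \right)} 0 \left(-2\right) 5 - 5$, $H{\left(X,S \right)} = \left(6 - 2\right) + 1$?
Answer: $-1007$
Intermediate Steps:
$H{\left(X,S \right)} = 5$ ($H{\left(X,S \right)} = 4 + 1 = 5$)
$x = -5$ ($x = 5 \cdot 0 \left(-2\right) 5 - 5 = 5 \cdot 0 \cdot 5 - 5 = 5 \cdot 0 - 5 = 0 - 5 = -5$)
$98 + \left(10 - 23\right) \left(-34 + 17\right) x = 98 + \left(10 - 23\right) \left(-34 + 17\right) \left(-5\right) = 98 + \left(-13\right) \left(-17\right) \left(-5\right) = 98 + 221 \left(-5\right) = 98 - 1105 = -1007$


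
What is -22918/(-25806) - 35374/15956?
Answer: -136795459/102940134 ≈ -1.3289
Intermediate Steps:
-22918/(-25806) - 35374/15956 = -22918*(-1/25806) - 35374*1/15956 = 11459/12903 - 17687/7978 = -136795459/102940134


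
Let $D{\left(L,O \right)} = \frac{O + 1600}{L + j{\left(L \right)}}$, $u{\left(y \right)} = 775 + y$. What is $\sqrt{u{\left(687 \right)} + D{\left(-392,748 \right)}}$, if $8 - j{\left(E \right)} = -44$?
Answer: $\frac{\sqrt{10513055}}{85} \approx 38.146$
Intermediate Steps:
$j{\left(E \right)} = 52$ ($j{\left(E \right)} = 8 - -44 = 8 + 44 = 52$)
$D{\left(L,O \right)} = \frac{1600 + O}{52 + L}$ ($D{\left(L,O \right)} = \frac{O + 1600}{L + 52} = \frac{1600 + O}{52 + L}$)
$\sqrt{u{\left(687 \right)} + D{\left(-392,748 \right)}} = \sqrt{\left(775 + 687\right) + \frac{1600 + 748}{52 - 392}} = \sqrt{1462 + \frac{1}{-340} \cdot 2348} = \sqrt{1462 - \frac{587}{85}} = \sqrt{\frac{123683}{85}} = \frac{\sqrt{10513055}}{85}$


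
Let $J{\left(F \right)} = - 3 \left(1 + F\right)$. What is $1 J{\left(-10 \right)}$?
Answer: $27$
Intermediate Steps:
$J{\left(F \right)} = -3 - 3 F$
$1 J{\left(-10 \right)} = 1 \left(-3 - -30\right) = 1 \left(-3 + 30\right) = 1 \cdot 27 = 27$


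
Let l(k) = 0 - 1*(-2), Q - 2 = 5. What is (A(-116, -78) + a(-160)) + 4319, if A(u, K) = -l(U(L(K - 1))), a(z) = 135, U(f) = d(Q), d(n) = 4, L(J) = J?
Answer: 4452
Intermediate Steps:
Q = 7 (Q = 2 + 5 = 7)
U(f) = 4
l(k) = 2 (l(k) = 0 + 2 = 2)
A(u, K) = -2 (A(u, K) = -1*2 = -2)
(A(-116, -78) + a(-160)) + 4319 = (-2 + 135) + 4319 = 133 + 4319 = 4452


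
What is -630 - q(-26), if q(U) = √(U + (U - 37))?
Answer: -630 - I*√89 ≈ -630.0 - 9.434*I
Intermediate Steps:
q(U) = √(-37 + 2*U) (q(U) = √(U + (-37 + U)) = √(-37 + 2*U))
-630 - q(-26) = -630 - √(-37 + 2*(-26)) = -630 - √(-37 - 52) = -630 - √(-89) = -630 - I*√89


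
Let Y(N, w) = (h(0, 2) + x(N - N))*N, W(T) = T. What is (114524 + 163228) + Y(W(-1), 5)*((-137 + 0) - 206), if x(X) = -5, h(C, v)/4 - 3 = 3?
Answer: 284269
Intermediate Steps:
h(C, v) = 24 (h(C, v) = 12 + 4*3 = 12 + 12 = 24)
Y(N, w) = 19*N (Y(N, w) = (24 - 5)*N = 19*N)
(114524 + 163228) + Y(W(-1), 5)*((-137 + 0) - 206) = (114524 + 163228) + (19*(-1))*((-137 + 0) - 206) = 277752 - 19*(-137 - 206) = 277752 - 19*(-343) = 277752 + 6517 = 284269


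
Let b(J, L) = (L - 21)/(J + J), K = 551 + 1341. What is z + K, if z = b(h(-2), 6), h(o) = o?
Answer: 7583/4 ≈ 1895.8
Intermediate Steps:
K = 1892
b(J, L) = (-21 + L)/(2*J) (b(J, L) = (-21 + L)/((2*J)) = (-21 + L)*(1/(2*J)) = (-21 + L)/(2*J))
z = 15/4 (z = (½)*(-21 + 6)/(-2) = (½)*(-½)*(-15) = 15/4 ≈ 3.7500)
z + K = 15/4 + 1892 = 7583/4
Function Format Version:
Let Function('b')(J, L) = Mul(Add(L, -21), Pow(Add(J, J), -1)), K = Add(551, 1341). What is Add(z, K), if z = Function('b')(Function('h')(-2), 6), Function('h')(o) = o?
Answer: Rational(7583, 4) ≈ 1895.8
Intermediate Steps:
K = 1892
Function('b')(J, L) = Mul(Rational(1, 2), Pow(J, -1), Add(-21, L)) (Function('b')(J, L) = Mul(Add(-21, L), Pow(Mul(2, J), -1)) = Mul(Add(-21, L), Mul(Rational(1, 2), Pow(J, -1))) = Mul(Rational(1, 2), Pow(J, -1), Add(-21, L)))
z = Rational(15, 4) (z = Mul(Rational(1, 2), Pow(-2, -1), Add(-21, 6)) = Mul(Rational(1, 2), Rational(-1, 2), -15) = Rational(15, 4) ≈ 3.7500)
Add(z, K) = Add(Rational(15, 4), 1892) = Rational(7583, 4)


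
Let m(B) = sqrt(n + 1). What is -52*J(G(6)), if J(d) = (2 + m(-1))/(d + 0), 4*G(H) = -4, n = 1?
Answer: 104 + 52*sqrt(2) ≈ 177.54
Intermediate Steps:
m(B) = sqrt(2) (m(B) = sqrt(1 + 1) = sqrt(2))
G(H) = -1 (G(H) = (1/4)*(-4) = -1)
J(d) = (2 + sqrt(2))/d (J(d) = (2 + sqrt(2))/(d + 0) = (2 + sqrt(2))/d)
-52*J(G(6)) = -52*(2 + sqrt(2))/(-1) = -(-52)*(2 + sqrt(2)) = -52*(-2 - sqrt(2)) = 104 + 52*sqrt(2)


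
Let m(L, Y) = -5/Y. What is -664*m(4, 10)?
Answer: 332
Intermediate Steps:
-664*m(4, 10) = -(-3320)/10 = -664*(-½) = 332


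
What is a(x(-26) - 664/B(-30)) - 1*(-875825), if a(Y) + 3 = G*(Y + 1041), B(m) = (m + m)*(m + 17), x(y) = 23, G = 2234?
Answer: 633924766/195 ≈ 3.2509e+6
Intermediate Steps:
B(m) = 2*m*(17 + m) (B(m) = (2*m)*(17 + m) = 2*m*(17 + m))
a(Y) = 2325591 + 2234*Y (a(Y) = -3 + 2234*(Y + 1041) = -3 + 2234*(1041 + Y) = -3 + (2325594 + 2234*Y) = 2325591 + 2234*Y)
a(x(-26) - 664/B(-30)) - 1*(-875825) = (2325591 + 2234*(23 - 664*(-1/(60*(17 - 30))))) - 1*(-875825) = (2325591 + 2234*(23 - 664/(2*(-30)*(-13)))) + 875825 = (2325591 + 2234*(23 - 664/780)) + 875825 = (2325591 + 2234*(23 - 664*1/780)) + 875825 = (2325591 + 2234*(23 - 166/195)) + 875825 = (2325591 + 2234*(4319/195)) + 875825 = (2325591 + 9648646/195) + 875825 = 463138891/195 + 875825 = 633924766/195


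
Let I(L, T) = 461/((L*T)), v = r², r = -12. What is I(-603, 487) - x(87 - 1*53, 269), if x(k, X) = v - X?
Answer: 36707164/293661 ≈ 125.00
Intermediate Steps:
v = 144 (v = (-12)² = 144)
x(k, X) = 144 - X
I(L, T) = 461/(L*T) (I(L, T) = 461*(1/(L*T)) = 461/(L*T))
I(-603, 487) - x(87 - 1*53, 269) = 461/(-603*487) - (144 - 1*269) = 461*(-1/603)*(1/487) - (144 - 269) = -461/293661 - 1*(-125) = -461/293661 + 125 = 36707164/293661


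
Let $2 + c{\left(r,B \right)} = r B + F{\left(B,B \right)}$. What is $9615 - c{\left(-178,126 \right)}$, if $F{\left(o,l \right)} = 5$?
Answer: $32040$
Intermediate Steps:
$c{\left(r,B \right)} = 3 + B r$ ($c{\left(r,B \right)} = -2 + \left(r B + 5\right) = -2 + \left(B r + 5\right) = -2 + \left(5 + B r\right) = 3 + B r$)
$9615 - c{\left(-178,126 \right)} = 9615 - \left(3 + 126 \left(-178\right)\right) = 9615 - \left(3 - 22428\right) = 9615 - -22425 = 9615 + 22425 = 32040$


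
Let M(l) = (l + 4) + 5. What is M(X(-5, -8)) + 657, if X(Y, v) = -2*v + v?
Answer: 674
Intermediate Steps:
X(Y, v) = -v
M(l) = 9 + l (M(l) = (4 + l) + 5 = 9 + l)
M(X(-5, -8)) + 657 = (9 - 1*(-8)) + 657 = (9 + 8) + 657 = 17 + 657 = 674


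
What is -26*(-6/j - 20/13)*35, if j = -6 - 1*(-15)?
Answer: 6020/3 ≈ 2006.7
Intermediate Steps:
j = 9 (j = -6 + 15 = 9)
-26*(-6/j - 20/13)*35 = -26*(-6/9 - 20/13)*35 = -26*(-6*⅑ - 20*1/13)*35 = -26*(-⅔ - 20/13)*35 = -26*(-86/39)*35 = (172/3)*35 = 6020/3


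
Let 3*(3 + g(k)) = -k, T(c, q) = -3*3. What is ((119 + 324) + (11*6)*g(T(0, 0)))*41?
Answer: 18163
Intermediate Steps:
T(c, q) = -9
g(k) = -3 - k/3 (g(k) = -3 + (-k)/3 = -3 - k/3)
((119 + 324) + (11*6)*g(T(0, 0)))*41 = ((119 + 324) + (11*6)*(-3 - ⅓*(-9)))*41 = (443 + 66*(-3 + 3))*41 = (443 + 66*0)*41 = (443 + 0)*41 = 443*41 = 18163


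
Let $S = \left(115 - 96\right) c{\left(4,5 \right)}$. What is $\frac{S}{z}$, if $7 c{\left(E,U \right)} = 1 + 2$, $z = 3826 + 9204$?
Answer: $\frac{57}{91210} \approx 0.00062493$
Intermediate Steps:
$z = 13030$
$c{\left(E,U \right)} = \frac{3}{7}$ ($c{\left(E,U \right)} = \frac{1 + 2}{7} = \frac{1}{7} \cdot 3 = \frac{3}{7}$)
$S = \frac{57}{7}$ ($S = \left(115 - 96\right) \frac{3}{7} = 19 \cdot \frac{3}{7} = \frac{57}{7} \approx 8.1429$)
$\frac{S}{z} = \frac{57}{7 \cdot 13030} = \frac{57}{7} \cdot \frac{1}{13030} = \frac{57}{91210}$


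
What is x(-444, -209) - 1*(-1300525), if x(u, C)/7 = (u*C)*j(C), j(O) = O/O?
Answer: 1950097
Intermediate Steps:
j(O) = 1
x(u, C) = 7*C*u (x(u, C) = 7*((u*C)*1) = 7*((C*u)*1) = 7*(C*u) = 7*C*u)
x(-444, -209) - 1*(-1300525) = 7*(-209)*(-444) - 1*(-1300525) = 649572 + 1300525 = 1950097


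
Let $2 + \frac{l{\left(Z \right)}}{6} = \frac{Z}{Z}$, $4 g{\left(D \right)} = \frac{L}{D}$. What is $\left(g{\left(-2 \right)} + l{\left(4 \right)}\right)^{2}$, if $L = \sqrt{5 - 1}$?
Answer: $\frac{625}{16} \approx 39.063$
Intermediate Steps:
$L = 2$ ($L = \sqrt{4} = 2$)
$g{\left(D \right)} = \frac{1}{2 D}$ ($g{\left(D \right)} = \frac{2 \frac{1}{D}}{4} = \frac{1}{2 D}$)
$l{\left(Z \right)} = -6$ ($l{\left(Z \right)} = -12 + 6 \frac{Z}{Z} = -12 + 6 \cdot 1 = -12 + 6 = -6$)
$\left(g{\left(-2 \right)} + l{\left(4 \right)}\right)^{2} = \left(\frac{1}{2 \left(-2\right)} - 6\right)^{2} = \left(\frac{1}{2} \left(- \frac{1}{2}\right) - 6\right)^{2} = \left(- \frac{1}{4} - 6\right)^{2} = \left(- \frac{25}{4}\right)^{2} = \frac{625}{16}$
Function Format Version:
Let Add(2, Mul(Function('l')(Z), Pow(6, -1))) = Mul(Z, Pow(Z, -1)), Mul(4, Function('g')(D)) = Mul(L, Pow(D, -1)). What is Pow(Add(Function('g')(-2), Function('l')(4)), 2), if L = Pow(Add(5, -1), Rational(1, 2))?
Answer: Rational(625, 16) ≈ 39.063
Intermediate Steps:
L = 2 (L = Pow(4, Rational(1, 2)) = 2)
Function('g')(D) = Mul(Rational(1, 2), Pow(D, -1)) (Function('g')(D) = Mul(Rational(1, 4), Mul(2, Pow(D, -1))) = Mul(Rational(1, 2), Pow(D, -1)))
Function('l')(Z) = -6 (Function('l')(Z) = Add(-12, Mul(6, Mul(Z, Pow(Z, -1)))) = Add(-12, Mul(6, 1)) = Add(-12, 6) = -6)
Pow(Add(Function('g')(-2), Function('l')(4)), 2) = Pow(Add(Mul(Rational(1, 2), Pow(-2, -1)), -6), 2) = Pow(Add(Mul(Rational(1, 2), Rational(-1, 2)), -6), 2) = Pow(Add(Rational(-1, 4), -6), 2) = Pow(Rational(-25, 4), 2) = Rational(625, 16)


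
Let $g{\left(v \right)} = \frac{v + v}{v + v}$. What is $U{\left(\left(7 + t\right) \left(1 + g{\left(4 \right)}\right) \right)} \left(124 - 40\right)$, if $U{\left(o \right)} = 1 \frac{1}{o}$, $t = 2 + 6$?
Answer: $\frac{14}{5} \approx 2.8$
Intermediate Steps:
$t = 8$
$g{\left(v \right)} = 1$ ($g{\left(v \right)} = \frac{2 v}{2 v} = 2 v \frac{1}{2 v} = 1$)
$U{\left(o \right)} = \frac{1}{o}$
$U{\left(\left(7 + t\right) \left(1 + g{\left(4 \right)}\right) \right)} \left(124 - 40\right) = \frac{124 - 40}{\left(7 + 8\right) \left(1 + 1\right)} = \frac{1}{15 \cdot 2} \cdot 84 = \frac{1}{30} \cdot 84 = \frac{14}{5}$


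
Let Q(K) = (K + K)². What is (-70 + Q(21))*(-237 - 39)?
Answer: -467544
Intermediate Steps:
Q(K) = 4*K² (Q(K) = (2*K)² = 4*K²)
(-70 + Q(21))*(-237 - 39) = (-70 + 4*21²)*(-237 - 39) = (-70 + 4*441)*(-276) = (-70 + 1764)*(-276) = 1694*(-276) = -467544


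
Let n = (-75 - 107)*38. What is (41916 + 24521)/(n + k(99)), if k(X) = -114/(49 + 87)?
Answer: -4517716/470345 ≈ -9.6051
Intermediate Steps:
n = -6916 (n = -182*38 = -6916)
k(X) = -57/68 (k(X) = -114/136 = -114*1/136 = -57/68)
(41916 + 24521)/(n + k(99)) = (41916 + 24521)/(-6916 - 57/68) = 66437/(-470345/68) = 66437*(-68/470345) = -4517716/470345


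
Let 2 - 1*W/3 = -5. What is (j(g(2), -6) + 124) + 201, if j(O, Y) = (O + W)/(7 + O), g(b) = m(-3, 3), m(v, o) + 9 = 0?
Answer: 319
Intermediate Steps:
m(v, o) = -9 (m(v, o) = -9 + 0 = -9)
W = 21 (W = 6 - 3*(-5) = 6 + 15 = 21)
g(b) = -9
j(O, Y) = (21 + O)/(7 + O) (j(O, Y) = (O + 21)/(7 + O) = (21 + O)/(7 + O))
(j(g(2), -6) + 124) + 201 = ((21 - 9)/(7 - 9) + 124) + 201 = (12/(-2) + 124) + 201 = (-½*12 + 124) + 201 = (-6 + 124) + 201 = 118 + 201 = 319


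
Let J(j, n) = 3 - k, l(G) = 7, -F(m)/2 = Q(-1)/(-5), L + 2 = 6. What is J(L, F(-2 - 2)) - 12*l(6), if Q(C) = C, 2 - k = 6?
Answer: -77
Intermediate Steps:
L = 4 (L = -2 + 6 = 4)
k = -4 (k = 2 - 1*6 = 2 - 6 = -4)
F(m) = -2/5 (F(m) = -(-2)/(-5) = -(-2)*(-1)/5 = -2*1/5 = -2/5)
J(j, n) = 7 (J(j, n) = 3 - 1*(-4) = 3 + 4 = 7)
J(L, F(-2 - 2)) - 12*l(6) = 7 - 12*7 = 7 - 84 = -77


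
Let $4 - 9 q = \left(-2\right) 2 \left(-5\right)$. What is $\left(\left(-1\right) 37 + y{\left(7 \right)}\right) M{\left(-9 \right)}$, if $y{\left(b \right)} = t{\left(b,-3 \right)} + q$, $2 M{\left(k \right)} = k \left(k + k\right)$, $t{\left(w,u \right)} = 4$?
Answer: $-2817$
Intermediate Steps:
$q = - \frac{16}{9}$ ($q = \frac{4}{9} - \frac{\left(-2\right) 2 \left(-5\right)}{9} = \frac{4}{9} - \frac{\left(-4\right) \left(-5\right)}{9} = \frac{4}{9} - \frac{20}{9} = - \frac{16}{9} \approx -1.7778$)
$M{\left(k \right)} = k^{2}$ ($M{\left(k \right)} = \frac{k \left(k + k\right)}{2} = \frac{k 2 k}{2} = \frac{2 k^{2}}{2} = k^{2}$)
$y{\left(b \right)} = \frac{20}{9}$ ($y{\left(b \right)} = 4 - \frac{16}{9} = \frac{20}{9}$)
$\left(\left(-1\right) 37 + y{\left(7 \right)}\right) M{\left(-9 \right)} = \left(\left(-1\right) 37 + \frac{20}{9}\right) \left(-9\right)^{2} = \left(-37 + \frac{20}{9}\right) 81 = \left(- \frac{313}{9}\right) 81 = -2817$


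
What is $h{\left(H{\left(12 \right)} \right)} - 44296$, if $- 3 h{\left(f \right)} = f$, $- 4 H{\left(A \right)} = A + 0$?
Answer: $-44295$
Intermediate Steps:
$H{\left(A \right)} = - \frac{A}{4}$ ($H{\left(A \right)} = - \frac{A + 0}{4} = - \frac{A}{4}$)
$h{\left(f \right)} = - \frac{f}{3}$
$h{\left(H{\left(12 \right)} \right)} - 44296 = - \frac{\left(- \frac{1}{4}\right) 12}{3} - 44296 = \left(- \frac{1}{3}\right) \left(-3\right) - 44296 = 1 - 44296 = -44295$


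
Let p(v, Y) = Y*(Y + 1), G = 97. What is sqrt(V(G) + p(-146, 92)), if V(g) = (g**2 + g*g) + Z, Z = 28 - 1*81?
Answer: sqrt(27321) ≈ 165.29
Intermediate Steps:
Z = -53 (Z = 28 - 81 = -53)
V(g) = -53 + 2*g**2 (V(g) = (g**2 + g*g) - 53 = (g**2 + g**2) - 53 = 2*g**2 - 53 = -53 + 2*g**2)
p(v, Y) = Y*(1 + Y)
sqrt(V(G) + p(-146, 92)) = sqrt((-53 + 2*97**2) + 92*(1 + 92)) = sqrt((-53 + 2*9409) + 92*93) = sqrt((-53 + 18818) + 8556) = sqrt(18765 + 8556) = sqrt(27321)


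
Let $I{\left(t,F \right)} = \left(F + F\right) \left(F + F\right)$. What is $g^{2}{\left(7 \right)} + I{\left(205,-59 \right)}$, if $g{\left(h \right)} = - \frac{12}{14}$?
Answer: $\frac{682312}{49} \approx 13925.0$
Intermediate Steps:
$I{\left(t,F \right)} = 4 F^{2}$ ($I{\left(t,F \right)} = 2 F 2 F = 4 F^{2}$)
$g{\left(h \right)} = - \frac{6}{7}$ ($g{\left(h \right)} = \left(-12\right) \frac{1}{14} = - \frac{6}{7}$)
$g^{2}{\left(7 \right)} + I{\left(205,-59 \right)} = \left(- \frac{6}{7}\right)^{2} + 4 \left(-59\right)^{2} = \frac{36}{49} + 4 \cdot 3481 = \frac{36}{49} + 13924 = \frac{682312}{49}$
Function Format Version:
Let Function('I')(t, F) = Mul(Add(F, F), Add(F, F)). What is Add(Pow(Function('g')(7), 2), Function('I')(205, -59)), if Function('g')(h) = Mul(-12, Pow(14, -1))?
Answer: Rational(682312, 49) ≈ 13925.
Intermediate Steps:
Function('I')(t, F) = Mul(4, Pow(F, 2)) (Function('I')(t, F) = Mul(Mul(2, F), Mul(2, F)) = Mul(4, Pow(F, 2)))
Function('g')(h) = Rational(-6, 7) (Function('g')(h) = Mul(-12, Rational(1, 14)) = Rational(-6, 7))
Add(Pow(Function('g')(7), 2), Function('I')(205, -59)) = Add(Pow(Rational(-6, 7), 2), Mul(4, Pow(-59, 2))) = Add(Rational(36, 49), Mul(4, 3481)) = Add(Rational(36, 49), 13924) = Rational(682312, 49)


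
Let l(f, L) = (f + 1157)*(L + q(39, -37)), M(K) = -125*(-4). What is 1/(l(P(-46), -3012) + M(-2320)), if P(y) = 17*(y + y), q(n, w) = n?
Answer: 1/1210511 ≈ 8.2610e-7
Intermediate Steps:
M(K) = 500
P(y) = 34*y (P(y) = 17*(2*y) = 34*y)
l(f, L) = (39 + L)*(1157 + f) (l(f, L) = (f + 1157)*(L + 39) = (1157 + f)*(39 + L) = (39 + L)*(1157 + f))
1/(l(P(-46), -3012) + M(-2320)) = 1/((45123 + 39*(34*(-46)) + 1157*(-3012) - 102408*(-46)) + 500) = 1/((45123 + 39*(-1564) - 3484884 - 3012*(-1564)) + 500) = 1/((45123 - 60996 - 3484884 + 4710768) + 500) = 1/(1210011 + 500) = 1/1210511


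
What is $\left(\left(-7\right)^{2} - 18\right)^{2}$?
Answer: $961$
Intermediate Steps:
$\left(\left(-7\right)^{2} - 18\right)^{2} = \left(49 - 18\right)^{2} = 31^{2} = 961$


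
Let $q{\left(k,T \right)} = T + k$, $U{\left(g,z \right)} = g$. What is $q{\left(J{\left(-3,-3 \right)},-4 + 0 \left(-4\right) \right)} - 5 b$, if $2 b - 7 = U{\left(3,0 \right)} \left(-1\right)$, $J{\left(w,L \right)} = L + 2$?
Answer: $-15$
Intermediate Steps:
$J{\left(w,L \right)} = 2 + L$
$b = 2$ ($b = \frac{7}{2} + \frac{3 \left(-1\right)}{2} = \frac{7}{2} + \frac{1}{2} \left(-3\right) = \frac{7}{2} - \frac{3}{2} = 2$)
$q{\left(J{\left(-3,-3 \right)},-4 + 0 \left(-4\right) \right)} - 5 b = \left(\left(-4 + 0 \left(-4\right)\right) + \left(2 - 3\right)\right) - 10 = \left(\left(-4 + 0\right) - 1\right) - 10 = \left(-4 - 1\right) - 10 = -5 - 10 = -15$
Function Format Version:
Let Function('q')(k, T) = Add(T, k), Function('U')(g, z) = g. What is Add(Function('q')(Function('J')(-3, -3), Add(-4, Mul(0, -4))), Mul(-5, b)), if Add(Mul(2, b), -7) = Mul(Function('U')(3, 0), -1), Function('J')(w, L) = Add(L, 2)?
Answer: -15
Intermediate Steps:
Function('J')(w, L) = Add(2, L)
b = 2 (b = Add(Rational(7, 2), Mul(Rational(1, 2), Mul(3, -1))) = Add(Rational(7, 2), Mul(Rational(1, 2), -3)) = Add(Rational(7, 2), Rational(-3, 2)) = 2)
Add(Function('q')(Function('J')(-3, -3), Add(-4, Mul(0, -4))), Mul(-5, b)) = Add(Add(Add(-4, Mul(0, -4)), Add(2, -3)), Mul(-5, 2)) = Add(Add(Add(-4, 0), -1), -10) = Add(Add(-4, -1), -10) = Add(-5, -10) = -15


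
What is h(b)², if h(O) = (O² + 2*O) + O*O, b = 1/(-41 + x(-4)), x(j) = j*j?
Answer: 2304/390625 ≈ 0.0058982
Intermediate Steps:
x(j) = j²
b = -1/25 (b = 1/(-41 + (-4)²) = 1/(-41 + 16) = 1/(-25) = -1/25 ≈ -0.040000)
h(O) = 2*O + 2*O² (h(O) = (O² + 2*O) + O² = 2*O + 2*O²)
h(b)² = (2*(-1/25)*(1 - 1/25))² = (2*(-1/25)*(24/25))² = (-48/625)² = 2304/390625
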